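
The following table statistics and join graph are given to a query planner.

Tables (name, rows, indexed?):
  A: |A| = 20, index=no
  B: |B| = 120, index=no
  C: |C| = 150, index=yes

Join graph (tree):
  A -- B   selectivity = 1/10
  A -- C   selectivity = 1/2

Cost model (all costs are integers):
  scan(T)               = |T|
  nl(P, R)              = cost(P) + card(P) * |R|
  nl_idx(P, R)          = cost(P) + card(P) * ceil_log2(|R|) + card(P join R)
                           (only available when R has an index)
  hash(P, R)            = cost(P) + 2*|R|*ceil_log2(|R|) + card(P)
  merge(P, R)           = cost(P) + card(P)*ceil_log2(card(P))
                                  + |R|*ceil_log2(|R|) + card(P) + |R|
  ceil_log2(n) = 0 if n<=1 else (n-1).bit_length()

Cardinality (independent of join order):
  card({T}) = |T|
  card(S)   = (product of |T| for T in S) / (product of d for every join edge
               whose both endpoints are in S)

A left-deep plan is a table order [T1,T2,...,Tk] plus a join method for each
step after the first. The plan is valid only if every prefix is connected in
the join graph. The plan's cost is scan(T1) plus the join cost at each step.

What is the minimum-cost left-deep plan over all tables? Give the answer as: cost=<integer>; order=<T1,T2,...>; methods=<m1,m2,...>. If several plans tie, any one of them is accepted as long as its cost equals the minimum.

cost=3080; order=B,A,C; methods=hash,hash

Selinger DP (subsets sized 1..n):
  {A}: scan cost=20, card=20
  {B}: scan cost=120, card=120
  {C}: scan cost=150, card=150
  {AB}: card=240; try (A,hash)→440, (B,merge)→1100, (A,merge)→1200, (B,hash)→1720, (B,nl)→2420, (A,nl)→2520; best=440 via (A,hash)
  {AC}: card=1500; try (A,hash)→500, (C,merge)→1490, (A,merge)→1620, (C,nl_idx)→1680, (C,hash)→2440, (C,nl)→3020 …(+1); best=500 via (A,hash)
  {ABC}: card=18000; try (C,hash)→3080, (B,hash)→3680, (C,merge)→3950, (B,merge)→19460, (C,nl_idx)→20360, (C,nl)→36440 …(+1); best=3080 via (C,hash)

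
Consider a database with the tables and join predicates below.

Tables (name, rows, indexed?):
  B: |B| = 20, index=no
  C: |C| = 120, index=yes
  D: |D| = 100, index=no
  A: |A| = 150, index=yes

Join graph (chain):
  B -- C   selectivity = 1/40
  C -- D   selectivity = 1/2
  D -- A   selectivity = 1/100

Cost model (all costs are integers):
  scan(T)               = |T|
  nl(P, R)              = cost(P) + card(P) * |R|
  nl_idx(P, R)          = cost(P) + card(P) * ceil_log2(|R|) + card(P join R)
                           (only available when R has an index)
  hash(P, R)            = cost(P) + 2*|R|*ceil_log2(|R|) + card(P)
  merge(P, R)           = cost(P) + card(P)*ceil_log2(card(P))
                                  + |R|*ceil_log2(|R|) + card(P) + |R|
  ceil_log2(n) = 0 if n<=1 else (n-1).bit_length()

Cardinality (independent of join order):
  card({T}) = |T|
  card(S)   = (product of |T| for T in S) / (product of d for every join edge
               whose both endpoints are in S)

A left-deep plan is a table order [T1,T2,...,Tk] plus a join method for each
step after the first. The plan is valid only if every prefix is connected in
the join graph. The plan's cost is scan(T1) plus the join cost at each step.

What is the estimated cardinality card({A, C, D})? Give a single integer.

Tables in S: A(150), C(120), D(100)
Edges inside S: C-D(d=2), D-A(d=100)
numerator = 150 * 120 * 100 = 1800000
denominator = 2 * 100 = 200
card(S) = 1800000 / 200 = 9000

9000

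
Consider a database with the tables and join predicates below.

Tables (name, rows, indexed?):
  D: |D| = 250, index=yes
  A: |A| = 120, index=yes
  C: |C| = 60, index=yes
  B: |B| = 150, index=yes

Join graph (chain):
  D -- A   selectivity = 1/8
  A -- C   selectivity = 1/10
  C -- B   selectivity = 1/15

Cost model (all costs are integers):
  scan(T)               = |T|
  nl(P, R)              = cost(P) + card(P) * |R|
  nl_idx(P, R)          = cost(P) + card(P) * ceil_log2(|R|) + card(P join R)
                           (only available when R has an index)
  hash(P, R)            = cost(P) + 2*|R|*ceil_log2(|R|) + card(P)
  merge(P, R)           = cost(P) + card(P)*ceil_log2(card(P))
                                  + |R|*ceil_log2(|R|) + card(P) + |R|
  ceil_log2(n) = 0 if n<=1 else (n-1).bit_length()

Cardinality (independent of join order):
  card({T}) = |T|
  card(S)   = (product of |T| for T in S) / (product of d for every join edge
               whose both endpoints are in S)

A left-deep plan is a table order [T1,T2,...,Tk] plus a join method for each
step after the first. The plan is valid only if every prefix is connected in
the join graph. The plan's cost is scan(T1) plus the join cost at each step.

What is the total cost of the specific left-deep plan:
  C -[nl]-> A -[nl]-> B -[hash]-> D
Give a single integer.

step 1: scan C: cost=60, card=60
step 2: join A via nl
    card(P join A) = 60*120/(10) = 720
    cost = 60 + 60*120 = 7260
step 3: join B via nl
    card(P join B) = 720*150/(15) = 7200
    cost = 7260 + 720*150 = 115260
step 4: join D via hash
    card(P join D) = 7200*250/(8) = 225000
    cost = 115260 + 2*250*8 + 7200 = 126460

126460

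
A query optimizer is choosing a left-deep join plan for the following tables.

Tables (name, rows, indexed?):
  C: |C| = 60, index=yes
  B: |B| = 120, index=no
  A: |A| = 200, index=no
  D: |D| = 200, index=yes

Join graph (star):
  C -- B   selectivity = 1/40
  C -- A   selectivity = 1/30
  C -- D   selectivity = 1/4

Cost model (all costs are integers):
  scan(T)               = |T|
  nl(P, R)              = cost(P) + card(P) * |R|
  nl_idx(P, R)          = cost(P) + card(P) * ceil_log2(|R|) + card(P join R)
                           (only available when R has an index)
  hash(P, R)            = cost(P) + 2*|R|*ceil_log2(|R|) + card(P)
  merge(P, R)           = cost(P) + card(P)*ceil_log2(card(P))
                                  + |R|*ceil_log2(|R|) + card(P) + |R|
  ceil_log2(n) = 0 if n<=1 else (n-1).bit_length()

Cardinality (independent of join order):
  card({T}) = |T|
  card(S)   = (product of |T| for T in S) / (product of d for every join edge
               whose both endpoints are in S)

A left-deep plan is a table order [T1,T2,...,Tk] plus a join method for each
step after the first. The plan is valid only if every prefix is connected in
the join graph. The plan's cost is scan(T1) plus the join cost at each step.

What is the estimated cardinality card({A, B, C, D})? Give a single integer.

60000

Tables in S: A(200), B(120), C(60), D(200)
Edges inside S: C-B(d=40), C-A(d=30), C-D(d=4)
numerator = 200 * 120 * 60 * 200 = 288000000
denominator = 40 * 30 * 4 = 4800
card(S) = 288000000 / 4800 = 60000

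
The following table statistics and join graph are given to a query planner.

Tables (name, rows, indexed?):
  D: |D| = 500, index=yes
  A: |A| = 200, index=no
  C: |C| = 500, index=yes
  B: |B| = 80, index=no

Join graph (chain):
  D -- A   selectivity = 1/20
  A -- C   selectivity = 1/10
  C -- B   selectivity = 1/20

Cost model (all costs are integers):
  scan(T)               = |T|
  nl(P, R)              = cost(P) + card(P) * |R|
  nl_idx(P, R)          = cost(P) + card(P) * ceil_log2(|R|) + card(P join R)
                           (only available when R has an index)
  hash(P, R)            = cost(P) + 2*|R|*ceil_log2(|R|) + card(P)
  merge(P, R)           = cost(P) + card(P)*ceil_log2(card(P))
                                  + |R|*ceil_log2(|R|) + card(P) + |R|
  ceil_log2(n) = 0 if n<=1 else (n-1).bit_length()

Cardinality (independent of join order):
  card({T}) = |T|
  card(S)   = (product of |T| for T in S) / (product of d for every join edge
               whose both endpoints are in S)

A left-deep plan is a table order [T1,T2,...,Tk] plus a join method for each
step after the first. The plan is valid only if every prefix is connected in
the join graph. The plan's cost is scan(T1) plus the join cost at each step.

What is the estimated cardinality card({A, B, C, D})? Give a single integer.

1000000

Tables in S: A(200), B(80), C(500), D(500)
Edges inside S: D-A(d=20), A-C(d=10), C-B(d=20)
numerator = 200 * 80 * 500 * 500 = 4000000000
denominator = 20 * 10 * 20 = 4000
card(S) = 4000000000 / 4000 = 1000000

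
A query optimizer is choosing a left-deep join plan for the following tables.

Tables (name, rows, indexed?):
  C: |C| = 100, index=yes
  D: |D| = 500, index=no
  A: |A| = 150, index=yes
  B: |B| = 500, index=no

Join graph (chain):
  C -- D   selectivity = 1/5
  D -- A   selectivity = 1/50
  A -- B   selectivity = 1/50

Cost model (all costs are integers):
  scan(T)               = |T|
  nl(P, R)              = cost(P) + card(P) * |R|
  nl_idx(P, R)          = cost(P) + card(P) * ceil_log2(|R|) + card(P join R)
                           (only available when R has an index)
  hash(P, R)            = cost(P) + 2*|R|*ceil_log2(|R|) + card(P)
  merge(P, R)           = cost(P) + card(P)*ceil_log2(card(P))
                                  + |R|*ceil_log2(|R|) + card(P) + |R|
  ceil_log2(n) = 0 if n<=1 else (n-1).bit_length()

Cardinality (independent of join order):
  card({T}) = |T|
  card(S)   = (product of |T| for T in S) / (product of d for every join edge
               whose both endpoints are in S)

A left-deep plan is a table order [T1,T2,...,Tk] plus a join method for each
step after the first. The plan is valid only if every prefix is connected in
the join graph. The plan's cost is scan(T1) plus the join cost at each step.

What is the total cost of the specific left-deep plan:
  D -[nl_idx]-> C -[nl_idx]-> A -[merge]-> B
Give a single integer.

step 1: scan D: cost=500, card=500
step 2: join C via nl_idx
    card(P join C) = 500*100/(5) = 10000
    cost = 500 + 500*7 + 10000 = 14000
step 3: join A via nl_idx
    card(P join A) = 10000*150/(50) = 30000
    cost = 14000 + 10000*8 + 30000 = 124000
step 4: join B via merge
    card(P join B) = 30000*500/(50) = 300000
    cost = 124000 + 30000*15 + 500*9 + 30000 + 500 = 609000

609000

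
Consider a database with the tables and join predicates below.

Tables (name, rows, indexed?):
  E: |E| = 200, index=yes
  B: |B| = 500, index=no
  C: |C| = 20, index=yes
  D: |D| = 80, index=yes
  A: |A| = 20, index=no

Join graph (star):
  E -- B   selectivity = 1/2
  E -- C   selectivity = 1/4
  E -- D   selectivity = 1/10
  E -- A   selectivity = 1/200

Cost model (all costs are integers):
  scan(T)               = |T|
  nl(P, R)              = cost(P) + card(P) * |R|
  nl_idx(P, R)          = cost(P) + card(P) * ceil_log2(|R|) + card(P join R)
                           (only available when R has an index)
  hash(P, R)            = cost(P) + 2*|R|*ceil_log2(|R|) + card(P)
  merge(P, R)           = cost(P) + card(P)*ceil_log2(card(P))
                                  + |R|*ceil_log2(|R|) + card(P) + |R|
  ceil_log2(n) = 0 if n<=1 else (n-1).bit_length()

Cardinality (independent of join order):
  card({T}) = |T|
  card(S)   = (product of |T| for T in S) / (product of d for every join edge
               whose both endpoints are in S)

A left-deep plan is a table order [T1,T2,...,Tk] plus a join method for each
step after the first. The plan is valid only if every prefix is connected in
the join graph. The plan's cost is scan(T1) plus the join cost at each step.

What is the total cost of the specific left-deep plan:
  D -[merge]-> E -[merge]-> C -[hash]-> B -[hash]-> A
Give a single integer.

2039040

step 1: scan D: cost=80, card=80
step 2: join E via merge
    card(P join E) = 80*200/(10) = 1600
    cost = 80 + 80*7 + 200*8 + 80 + 200 = 2520
step 3: join C via merge
    card(P join C) = 1600*20/(4) = 8000
    cost = 2520 + 1600*11 + 20*5 + 1600 + 20 = 21840
step 4: join B via hash
    card(P join B) = 8000*500/(2) = 2000000
    cost = 21840 + 2*500*9 + 8000 = 38840
step 5: join A via hash
    card(P join A) = 2000000*20/(200) = 200000
    cost = 38840 + 2*20*5 + 2000000 = 2039040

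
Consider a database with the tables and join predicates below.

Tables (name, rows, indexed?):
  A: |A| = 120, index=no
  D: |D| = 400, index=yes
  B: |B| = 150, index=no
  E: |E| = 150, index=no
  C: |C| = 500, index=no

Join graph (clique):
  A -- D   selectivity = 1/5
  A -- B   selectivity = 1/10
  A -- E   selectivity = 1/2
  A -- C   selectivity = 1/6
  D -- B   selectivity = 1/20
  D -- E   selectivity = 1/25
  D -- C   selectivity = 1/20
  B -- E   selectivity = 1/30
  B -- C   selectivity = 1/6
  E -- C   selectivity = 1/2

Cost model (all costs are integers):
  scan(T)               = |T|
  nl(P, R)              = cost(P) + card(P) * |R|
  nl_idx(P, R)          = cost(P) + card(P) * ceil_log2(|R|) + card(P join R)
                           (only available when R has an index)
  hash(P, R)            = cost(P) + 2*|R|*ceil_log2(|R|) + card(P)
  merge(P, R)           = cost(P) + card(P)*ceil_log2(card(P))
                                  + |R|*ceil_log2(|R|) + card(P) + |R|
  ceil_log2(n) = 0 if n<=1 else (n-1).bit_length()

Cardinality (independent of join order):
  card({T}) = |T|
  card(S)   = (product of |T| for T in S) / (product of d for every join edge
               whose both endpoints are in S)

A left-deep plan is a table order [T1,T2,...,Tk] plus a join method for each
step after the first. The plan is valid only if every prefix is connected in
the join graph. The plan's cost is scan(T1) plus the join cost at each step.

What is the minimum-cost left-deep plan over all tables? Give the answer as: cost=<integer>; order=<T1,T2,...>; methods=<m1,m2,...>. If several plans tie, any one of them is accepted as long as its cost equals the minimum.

Selinger DP (subsets sized 1..n):
  {A}: scan cost=120, card=120
  {D}: scan cost=400, card=400
  {B}: scan cost=150, card=150
  {E}: scan cost=150, card=150
  {C}: scan cost=500, card=500
  {AD}: card=9600; try (A,hash)→2480, (D,merge)→5080, (A,merge)→5360, (D,hash)→7440, (D,nl_idx)→10800, (D,nl)→48120 …(+1); best=2480 via (A,hash)
  {AB}: card=1800; try (A,hash)→1980, (B,merge)→2430, (A,merge)→2460, (B,hash)→2640, (B,nl)→18120, (A,nl)→18150; best=1980 via (A,hash)
  {AE}: card=9000; try (A,hash)→1980, (E,merge)→2430, (A,merge)→2460, (E,hash)→2640, (E,nl)→18120, (A,nl)→18150; best=1980 via (A,hash)
  {AC}: card=10000; try (A,hash)→2680, (C,merge)→6080, (A,merge)→6460, (C,hash)→9240, (C,nl)→60120, (A,nl)→60500; best=2680 via (A,hash)
  {BD}: card=3000; try (B,hash)→3200, (D,nl_idx)→4500, (D,merge)→5500, (B,merge)→5750, (D,hash)→7500, (D,nl)→60150 …(+1); best=3200 via (B,hash)
  {DE}: card=2400; try (E,hash)→3200, (D,nl_idx)→3900, (D,merge)→5500, (E,merge)→5750, (D,hash)→7500, (D,nl)→60150 …(+1); best=3200 via (E,hash)
  {CD}: card=10000; try (D,hash)→8200, (C,merge)→9400, (D,merge)→9500, (C,hash)→9800, (D,nl_idx)→15000, (C,nl)→200400 …(+1); best=8200 via (D,hash)
  {BE}: card=750; try (E,hash)→2700, (B,hash)→2700, (E,merge)→2850, (B,merge)→2850, (E,nl)→22650, (B,nl)→22650; best=2700 via (E,hash)
  {BC}: card=12500; try (B,hash)→3400, (C,merge)→6500, (B,merge)→6850, (C,hash)→9300, (C,nl)→75150, (B,nl)→75500; best=3400 via (B,hash)
  {CE}: card=37500; try (E,hash)→3400, (C,merge)→6500, (E,merge)→6850, (C,hash)→9300, (C,nl)→75150, (E,nl)→75500; best=3400 via (E,hash)
  {ABD}: card=7200; try (A,hash)→7880, (D,hash)→10980, (B,hash)→14480, (D,nl_idx)→25380, (D,merge)→27580, (A,merge)→43160 …(+4); best=7880 via (A,hash)
  {ADE}: card=28800; try (A,hash)→7280, (E,hash)→14480, (D,hash)→18180, (A,merge)→35360, (D,nl_idx)→111780, (D,merge)→140980 …(+4); best=7280 via (A,hash)
  {ACD}: card=40000; try (D,hash)→19880, (A,hash)→19880, (C,hash)→21080, (D,nl_idx)→132680, (C,merge)→151480, (D,merge)→156680 …(+4); best=19880 via (D,hash)
  {ABE}: card=4500; try (A,hash)→5130, (E,hash)→6180, (A,merge)→11910, (B,hash)→13380, (E,merge)→24930, (A,nl)→92700 …(+3); best=5130 via (A,hash)
  {ABC}: card=25000; try (C,hash)→12780, (B,hash)→15080, (A,hash)→17580, (C,merge)→28580, (B,merge)→154030, (A,merge)→191860 …(+3); best=12780 via (C,hash)
  {ACE}: card=375000; try (E,hash)→15080, (C,hash)→19980, (A,hash)→42580, (C,merge)→141980, (E,merge)→154030, (A,merge)→641860 …(+3); best=15080 via (E,hash)
  {BDE}: card=600; try (B,hash)→8000, (E,hash)→8600, (D,nl_idx)→10050, (D,hash)→10650, (D,merge)→14950, (B,merge)→35750 …(+4); best=8000 via (B,hash)
  {BCD}: card=12500; try (C,hash)→15200, (B,hash)→20600, (D,hash)→23100, (C,merge)→47200, (D,nl_idx)→128400, (B,merge)→159550 …(+4); best=15200 via (C,hash)
  {CDE}: card=30000; try (C,hash)→14600, (E,hash)→20600, (C,merge)→39400, (D,hash)→48100, (E,merge)→159550, (D,nl_idx)→370900 …(+4); best=14600 via (C,hash)
  {BCE}: card=31250; try (C,hash)→12450, (C,merge)→15950, (E,hash)→18300, (B,hash)→43300, (E,merge)→192250, (C,nl)→377700 …(+3); best=12450 via (C,hash)
  {ABDE}: card=720; try (A,hash)→10280, (A,merge)→15560, (D,hash)→16830, (E,hash)→17480, (B,hash)→38480, (D,nl_idx)→46350 …(+7); best=10280 via (A,hash)
  {ABCD}: card=5000; try (C,hash)→24080, (A,hash)→29380, (D,hash)→44980, (B,hash)→62280, (C,merge)→113680, (A,merge)→203660 …(+7); best=24080 via (C,hash)
  {ACDE}: card=60000; try (C,hash)→45080, (A,hash)→46280, (E,hash)→62280, (D,hash)→397280, (C,merge)→473080, (A,merge)→495560 …(+7); best=45080 via (C,hash)
  {ABCE}: card=31250; try (C,hash)→18630, (E,hash)→40180, (A,hash)→45380, (C,merge)→73130, (B,hash)→392480, (E,merge)→414130 …(+6); best=18630 via (C,hash)
  {BCDE}: card=1250; try (C,hash)→17600, (C,merge)→19600, (E,hash)→30100, (B,hash)→47000, (D,hash)→50900, (E,merge)→204050 …(+7); best=17600 via (C,hash)
  {ABCDE}: card=250; try (C,hash)→20000, (A,hash)→20530, (C,merge)→23200, (E,hash)→31480, (A,merge)→33560, (D,hash)→57080 …(+10); best=20000 via (C,hash)

cost=20000; order=D,E,B,A,C; methods=hash,hash,hash,hash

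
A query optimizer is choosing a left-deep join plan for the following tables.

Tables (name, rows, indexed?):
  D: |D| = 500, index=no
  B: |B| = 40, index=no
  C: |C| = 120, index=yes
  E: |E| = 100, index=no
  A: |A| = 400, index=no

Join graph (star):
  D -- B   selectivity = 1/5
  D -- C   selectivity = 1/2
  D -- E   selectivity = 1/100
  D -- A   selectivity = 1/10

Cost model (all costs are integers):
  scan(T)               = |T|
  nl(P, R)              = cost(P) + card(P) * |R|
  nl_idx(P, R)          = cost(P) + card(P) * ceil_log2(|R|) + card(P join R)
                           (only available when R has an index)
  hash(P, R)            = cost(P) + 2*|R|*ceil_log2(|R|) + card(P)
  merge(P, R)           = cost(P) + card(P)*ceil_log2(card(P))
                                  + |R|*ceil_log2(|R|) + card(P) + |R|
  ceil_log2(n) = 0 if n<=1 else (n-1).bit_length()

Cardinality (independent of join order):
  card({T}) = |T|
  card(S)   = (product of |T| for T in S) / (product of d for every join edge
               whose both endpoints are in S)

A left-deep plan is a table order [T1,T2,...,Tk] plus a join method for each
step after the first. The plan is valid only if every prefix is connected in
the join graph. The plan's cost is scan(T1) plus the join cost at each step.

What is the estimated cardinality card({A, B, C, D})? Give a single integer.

Tables in S: A(400), B(40), C(120), D(500)
Edges inside S: D-B(d=5), D-C(d=2), D-A(d=10)
numerator = 400 * 40 * 120 * 500 = 960000000
denominator = 5 * 2 * 10 = 100
card(S) = 960000000 / 100 = 9600000

9600000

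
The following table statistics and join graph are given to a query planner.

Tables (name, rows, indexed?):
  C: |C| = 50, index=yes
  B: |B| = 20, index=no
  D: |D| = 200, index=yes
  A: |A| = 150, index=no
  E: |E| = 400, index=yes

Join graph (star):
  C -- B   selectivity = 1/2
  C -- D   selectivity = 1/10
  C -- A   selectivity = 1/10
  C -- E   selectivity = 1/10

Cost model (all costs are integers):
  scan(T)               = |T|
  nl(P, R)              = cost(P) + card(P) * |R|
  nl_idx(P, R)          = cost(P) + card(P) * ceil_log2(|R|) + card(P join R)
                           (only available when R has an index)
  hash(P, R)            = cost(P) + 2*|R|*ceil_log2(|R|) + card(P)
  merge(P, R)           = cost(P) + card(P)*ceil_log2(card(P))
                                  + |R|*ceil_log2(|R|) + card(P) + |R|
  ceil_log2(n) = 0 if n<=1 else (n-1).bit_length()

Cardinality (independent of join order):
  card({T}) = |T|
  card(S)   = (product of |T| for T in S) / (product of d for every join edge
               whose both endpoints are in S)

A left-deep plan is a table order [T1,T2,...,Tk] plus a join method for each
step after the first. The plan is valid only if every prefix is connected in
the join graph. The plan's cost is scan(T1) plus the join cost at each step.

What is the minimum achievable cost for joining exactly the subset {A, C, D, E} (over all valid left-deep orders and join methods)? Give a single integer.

26600

Selinger DP over subsets of {A,C,D,E}:
  {C}: scan cost=50, card=50
  {D}: scan cost=200, card=200
  {A}: scan cost=150, card=150
  {E}: scan cost=400, card=400
  {CD}: card=1000; try (C,hash)→1000, (D,nl_idx)→1450, (D,merge)→2200, (C,merge)→2350, (C,nl_idx)→2400, (D,hash)→3300 …(+2); best=1000 via (C,hash)
  {AC}: card=750; try (C,hash)→900, (A,merge)→1750, (C,nl_idx)→1800, (C,merge)→1850, (A,hash)→2500, (A,nl)→7550 …(+1); best=900 via (C,hash)
  {CE}: card=2000; try (C,hash)→1400, (E,nl_idx)→2500, (E,merge)→4400, (C,merge)→4750, (C,nl_idx)→4800, (E,hash)→7300 …(+2); best=1400 via (C,hash)
  {ACD}: card=15000; try (A,hash)→4400, (D,hash)→4850, (D,merge)→10950, (A,merge)→13350, (D,nl_idx)→21900, (D,nl)→150900 …(+1); best=4400 via (A,hash)
  {CDE}: card=40000; try (D,hash)→6600, (E,hash)→9200, (E,merge)→16000, (D,merge)→27200, (E,nl_idx)→50000, (D,nl_idx)→57400 …(+2); best=6600 via (D,hash)
  {ACE}: card=30000; try (A,hash)→5800, (E,hash)→8850, (E,merge)→13150, (A,merge)→26750, (E,nl_idx)→37650, (E,nl)→300900 …(+1); best=5800 via (A,hash)
  {ACDE}: card=600000; try (E,hash)→26600, (D,hash)→39000, (A,hash)→49000, (E,merge)→233400, (D,merge)→487600, (A,merge)→687950 …(+5); best=26600 via (E,hash)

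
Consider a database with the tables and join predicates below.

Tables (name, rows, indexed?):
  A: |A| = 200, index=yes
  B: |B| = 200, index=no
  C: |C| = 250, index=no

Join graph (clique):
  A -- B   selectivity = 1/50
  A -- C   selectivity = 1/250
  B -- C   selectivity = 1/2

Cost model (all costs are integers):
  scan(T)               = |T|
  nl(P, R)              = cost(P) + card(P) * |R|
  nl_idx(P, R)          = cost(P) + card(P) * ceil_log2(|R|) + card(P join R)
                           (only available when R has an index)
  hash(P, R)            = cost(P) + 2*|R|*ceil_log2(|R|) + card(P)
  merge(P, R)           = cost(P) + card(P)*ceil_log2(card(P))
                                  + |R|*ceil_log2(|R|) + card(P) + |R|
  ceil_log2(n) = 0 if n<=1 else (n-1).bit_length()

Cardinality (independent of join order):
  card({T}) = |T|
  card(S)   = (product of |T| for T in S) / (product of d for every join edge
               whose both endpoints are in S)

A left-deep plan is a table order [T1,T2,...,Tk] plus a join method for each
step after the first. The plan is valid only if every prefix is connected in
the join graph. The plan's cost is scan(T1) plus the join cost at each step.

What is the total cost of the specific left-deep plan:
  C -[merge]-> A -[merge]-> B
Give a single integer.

7900

step 1: scan C: cost=250, card=250
step 2: join A via merge
    card(P join A) = 250*200/(250) = 200
    cost = 250 + 250*8 + 200*8 + 250 + 200 = 4300
step 3: join B via merge
    card(P join B) = 200*200/(50*2) = 400
    cost = 4300 + 200*8 + 200*8 + 200 + 200 = 7900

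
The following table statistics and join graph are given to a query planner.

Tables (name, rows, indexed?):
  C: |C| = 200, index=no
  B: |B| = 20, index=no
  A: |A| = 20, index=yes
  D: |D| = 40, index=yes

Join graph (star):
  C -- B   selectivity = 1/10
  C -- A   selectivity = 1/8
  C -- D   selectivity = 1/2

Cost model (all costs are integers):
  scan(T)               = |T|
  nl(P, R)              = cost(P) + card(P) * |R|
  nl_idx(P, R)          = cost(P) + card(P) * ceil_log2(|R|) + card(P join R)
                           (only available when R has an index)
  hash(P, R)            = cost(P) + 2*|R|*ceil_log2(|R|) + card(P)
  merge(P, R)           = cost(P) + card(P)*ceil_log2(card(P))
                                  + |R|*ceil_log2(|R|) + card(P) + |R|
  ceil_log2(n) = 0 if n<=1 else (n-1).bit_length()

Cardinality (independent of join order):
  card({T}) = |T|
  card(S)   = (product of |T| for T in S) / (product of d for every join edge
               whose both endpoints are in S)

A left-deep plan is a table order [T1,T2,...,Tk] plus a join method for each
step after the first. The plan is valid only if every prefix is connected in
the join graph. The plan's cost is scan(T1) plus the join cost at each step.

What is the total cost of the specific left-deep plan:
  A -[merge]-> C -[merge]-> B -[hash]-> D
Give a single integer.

8540

step 1: scan A: cost=20, card=20
step 2: join C via merge
    card(P join C) = 20*200/(8) = 500
    cost = 20 + 20*5 + 200*8 + 20 + 200 = 1940
step 3: join B via merge
    card(P join B) = 500*20/(10) = 1000
    cost = 1940 + 500*9 + 20*5 + 500 + 20 = 7060
step 4: join D via hash
    card(P join D) = 1000*40/(2) = 20000
    cost = 7060 + 2*40*6 + 1000 = 8540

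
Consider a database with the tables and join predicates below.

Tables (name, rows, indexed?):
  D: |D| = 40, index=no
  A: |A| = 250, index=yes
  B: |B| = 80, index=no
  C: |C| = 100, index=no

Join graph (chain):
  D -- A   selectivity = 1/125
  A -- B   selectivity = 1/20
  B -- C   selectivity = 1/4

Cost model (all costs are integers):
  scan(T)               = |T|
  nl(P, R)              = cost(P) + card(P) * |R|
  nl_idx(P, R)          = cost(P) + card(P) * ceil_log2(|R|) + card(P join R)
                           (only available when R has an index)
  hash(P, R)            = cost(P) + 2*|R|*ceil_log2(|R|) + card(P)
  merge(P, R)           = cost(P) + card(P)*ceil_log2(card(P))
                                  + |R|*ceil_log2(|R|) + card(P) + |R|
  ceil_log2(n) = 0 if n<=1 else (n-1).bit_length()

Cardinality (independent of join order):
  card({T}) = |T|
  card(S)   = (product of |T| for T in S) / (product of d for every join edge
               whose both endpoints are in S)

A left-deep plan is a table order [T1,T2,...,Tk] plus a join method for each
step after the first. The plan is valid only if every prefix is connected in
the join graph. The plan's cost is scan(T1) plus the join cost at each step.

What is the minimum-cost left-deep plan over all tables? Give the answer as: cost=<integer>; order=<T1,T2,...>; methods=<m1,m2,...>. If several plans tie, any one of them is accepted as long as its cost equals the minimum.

cost=3360; order=D,A,B,C; methods=nl_idx,hash,hash

Selinger DP (subsets sized 1..n):
  {D}: scan cost=40, card=40
  {A}: scan cost=250, card=250
  {B}: scan cost=80, card=80
  {C}: scan cost=100, card=100
  {AD}: card=80; try (A,nl_idx)→440, (D,hash)→980, (A,merge)→2570, (D,merge)→2780, (A,hash)→4080, (A,nl)→10040 …(+1); best=440 via (A,nl_idx)
  {AB}: card=1000; try (B,hash)→1620, (A,nl_idx)→1720, (A,merge)→2970, (B,merge)→3140, (A,hash)→4160, (A,nl)→20080 …(+1); best=1620 via (B,hash)
  {BC}: card=2000; try (B,hash)→1320, (C,merge)→1520, (B,merge)→1540, (C,hash)→1560, (C,nl)→8080, (B,nl)→8100; best=1320 via (B,hash)
  {ABD}: card=320; try (B,hash)→1640, (B,merge)→1720, (D,hash)→3100, (B,nl)→6840, (D,merge)→12900, (D,nl)→41620; best=1640 via (B,hash)
  {ABC}: card=25000; try (C,hash)→4020, (A,hash)→7320, (C,merge)→13420, (A,merge)→27570, (A,nl_idx)→42320, (C,nl)→101620 …(+1); best=4020 via (C,hash)
  {ABCD}: card=8000; try (C,hash)→3360, (C,merge)→5640, (D,hash)→29500, (C,nl)→33640, (D,merge)→404300, (D,nl)→1004020; best=3360 via (C,hash)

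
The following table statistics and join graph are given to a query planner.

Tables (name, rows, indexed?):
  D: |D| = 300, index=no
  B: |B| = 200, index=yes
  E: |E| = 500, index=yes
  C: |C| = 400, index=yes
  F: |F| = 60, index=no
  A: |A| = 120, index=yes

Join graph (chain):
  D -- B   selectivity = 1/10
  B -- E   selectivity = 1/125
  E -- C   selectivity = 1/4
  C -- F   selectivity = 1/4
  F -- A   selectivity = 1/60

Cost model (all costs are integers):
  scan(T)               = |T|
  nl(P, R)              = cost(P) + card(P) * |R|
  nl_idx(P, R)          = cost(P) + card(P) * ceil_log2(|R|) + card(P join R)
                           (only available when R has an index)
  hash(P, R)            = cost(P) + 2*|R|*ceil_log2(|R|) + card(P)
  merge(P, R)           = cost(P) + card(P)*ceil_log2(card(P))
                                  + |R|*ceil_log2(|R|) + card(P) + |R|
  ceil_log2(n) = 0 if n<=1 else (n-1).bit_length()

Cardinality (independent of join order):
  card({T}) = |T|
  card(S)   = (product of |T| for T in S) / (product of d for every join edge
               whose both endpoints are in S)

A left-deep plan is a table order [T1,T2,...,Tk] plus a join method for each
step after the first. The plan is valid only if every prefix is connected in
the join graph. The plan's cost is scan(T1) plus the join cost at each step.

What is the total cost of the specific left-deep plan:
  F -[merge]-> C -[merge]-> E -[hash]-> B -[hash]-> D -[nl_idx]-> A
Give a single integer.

step 1: scan F: cost=60, card=60
step 2: join C via merge
    card(P join C) = 60*400/(4) = 6000
    cost = 60 + 60*6 + 400*9 + 60 + 400 = 4480
step 3: join E via merge
    card(P join E) = 6000*500/(4) = 750000
    cost = 4480 + 6000*13 + 500*9 + 6000 + 500 = 93480
step 4: join B via hash
    card(P join B) = 750000*200/(125) = 1200000
    cost = 93480 + 2*200*8 + 750000 = 846680
step 5: join D via hash
    card(P join D) = 1200000*300/(10) = 36000000
    cost = 846680 + 2*300*9 + 1200000 = 2052080
step 6: join A via nl_idx
    card(P join A) = 36000000*120/(60) = 72000000
    cost = 2052080 + 36000000*7 + 72000000 = 326052080

326052080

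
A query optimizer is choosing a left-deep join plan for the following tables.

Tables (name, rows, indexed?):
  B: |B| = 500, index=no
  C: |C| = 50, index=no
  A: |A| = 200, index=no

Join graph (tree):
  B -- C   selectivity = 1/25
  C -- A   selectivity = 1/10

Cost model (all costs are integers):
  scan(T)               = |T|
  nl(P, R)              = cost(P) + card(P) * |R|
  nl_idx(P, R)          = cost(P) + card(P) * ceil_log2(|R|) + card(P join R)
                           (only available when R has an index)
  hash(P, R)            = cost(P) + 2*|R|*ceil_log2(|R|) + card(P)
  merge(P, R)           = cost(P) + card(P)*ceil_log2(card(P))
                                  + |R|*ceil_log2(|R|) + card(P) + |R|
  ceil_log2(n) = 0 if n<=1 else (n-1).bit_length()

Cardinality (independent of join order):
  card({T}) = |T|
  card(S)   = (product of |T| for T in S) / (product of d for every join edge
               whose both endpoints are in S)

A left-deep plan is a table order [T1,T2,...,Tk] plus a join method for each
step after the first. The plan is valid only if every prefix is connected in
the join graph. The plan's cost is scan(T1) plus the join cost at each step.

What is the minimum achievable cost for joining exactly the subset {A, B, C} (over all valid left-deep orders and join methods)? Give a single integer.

Selinger DP over subsets of {A,B,C}:
  {B}: scan cost=500, card=500
  {C}: scan cost=50, card=50
  {A}: scan cost=200, card=200
  {BC}: card=1000; try (C,hash)→1600, (B,merge)→5400, (C,merge)→5850, (B,hash)→9100, (B,nl)→25050, (C,nl)→25500; best=1600 via (C,hash)
  {AC}: card=1000; try (C,hash)→1000, (A,merge)→2200, (C,merge)→2350, (A,hash)→3300, (A,nl)→10050, (C,nl)→10200; best=1000 via (C,hash)
  {ABC}: card=20000; try (A,hash)→5800, (B,hash)→11000, (A,merge)→14400, (B,merge)→17000, (A,nl)→201600, (B,nl)→501000; best=5800 via (A,hash)

5800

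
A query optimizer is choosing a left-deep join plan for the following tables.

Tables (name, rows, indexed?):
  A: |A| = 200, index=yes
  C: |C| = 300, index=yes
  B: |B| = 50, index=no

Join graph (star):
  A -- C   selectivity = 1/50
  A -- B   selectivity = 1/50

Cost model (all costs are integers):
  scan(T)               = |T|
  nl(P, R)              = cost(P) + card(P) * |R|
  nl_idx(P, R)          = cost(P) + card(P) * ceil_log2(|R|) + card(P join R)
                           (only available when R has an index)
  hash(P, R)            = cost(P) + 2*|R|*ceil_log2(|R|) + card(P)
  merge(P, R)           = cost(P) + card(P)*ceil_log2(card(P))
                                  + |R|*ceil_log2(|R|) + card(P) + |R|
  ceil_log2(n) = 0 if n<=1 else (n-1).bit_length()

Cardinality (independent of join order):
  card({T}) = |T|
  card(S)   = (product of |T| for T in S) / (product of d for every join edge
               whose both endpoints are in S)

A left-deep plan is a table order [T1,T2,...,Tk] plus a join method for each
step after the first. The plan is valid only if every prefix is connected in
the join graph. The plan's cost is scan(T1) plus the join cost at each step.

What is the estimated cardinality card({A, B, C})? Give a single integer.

Tables in S: A(200), B(50), C(300)
Edges inside S: A-C(d=50), A-B(d=50)
numerator = 200 * 50 * 300 = 3000000
denominator = 50 * 50 = 2500
card(S) = 3000000 / 2500 = 1200

1200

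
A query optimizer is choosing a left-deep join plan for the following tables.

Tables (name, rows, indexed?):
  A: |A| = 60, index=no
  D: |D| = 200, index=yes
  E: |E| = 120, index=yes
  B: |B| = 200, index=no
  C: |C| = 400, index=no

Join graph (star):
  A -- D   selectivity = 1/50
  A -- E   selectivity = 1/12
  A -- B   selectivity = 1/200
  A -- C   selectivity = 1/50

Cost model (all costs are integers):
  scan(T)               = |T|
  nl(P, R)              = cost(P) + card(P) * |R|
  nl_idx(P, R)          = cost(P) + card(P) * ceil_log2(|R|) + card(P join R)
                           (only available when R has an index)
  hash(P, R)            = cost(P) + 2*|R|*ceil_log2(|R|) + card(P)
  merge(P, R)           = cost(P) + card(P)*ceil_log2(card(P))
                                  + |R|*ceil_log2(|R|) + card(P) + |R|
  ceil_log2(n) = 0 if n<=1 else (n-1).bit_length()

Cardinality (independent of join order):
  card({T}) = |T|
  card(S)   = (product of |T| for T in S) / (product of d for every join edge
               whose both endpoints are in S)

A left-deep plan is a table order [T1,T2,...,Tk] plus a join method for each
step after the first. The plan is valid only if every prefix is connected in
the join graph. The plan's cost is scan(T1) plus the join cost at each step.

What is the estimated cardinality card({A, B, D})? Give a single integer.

240

Tables in S: A(60), B(200), D(200)
Edges inside S: A-D(d=50), A-B(d=200)
numerator = 60 * 200 * 200 = 2400000
denominator = 50 * 200 = 10000
card(S) = 2400000 / 10000 = 240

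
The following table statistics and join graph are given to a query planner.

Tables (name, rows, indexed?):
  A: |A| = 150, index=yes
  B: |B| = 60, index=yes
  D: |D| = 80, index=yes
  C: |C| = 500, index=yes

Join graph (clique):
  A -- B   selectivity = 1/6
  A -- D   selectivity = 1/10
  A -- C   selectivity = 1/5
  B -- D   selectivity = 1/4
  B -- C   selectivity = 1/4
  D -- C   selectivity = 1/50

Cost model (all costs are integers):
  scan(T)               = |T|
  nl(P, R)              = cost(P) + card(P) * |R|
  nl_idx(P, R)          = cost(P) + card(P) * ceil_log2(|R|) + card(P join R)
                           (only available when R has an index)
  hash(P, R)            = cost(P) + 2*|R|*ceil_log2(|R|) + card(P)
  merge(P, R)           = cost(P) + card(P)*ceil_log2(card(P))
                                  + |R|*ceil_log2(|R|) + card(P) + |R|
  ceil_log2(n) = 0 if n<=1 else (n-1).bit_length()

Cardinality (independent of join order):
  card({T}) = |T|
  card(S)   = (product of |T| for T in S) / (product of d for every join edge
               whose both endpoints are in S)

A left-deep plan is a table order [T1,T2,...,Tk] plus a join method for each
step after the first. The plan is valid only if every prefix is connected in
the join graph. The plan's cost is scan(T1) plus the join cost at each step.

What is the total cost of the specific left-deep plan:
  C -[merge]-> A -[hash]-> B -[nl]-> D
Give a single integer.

3022570

step 1: scan C: cost=500, card=500
step 2: join A via merge
    card(P join A) = 500*150/(5) = 15000
    cost = 500 + 500*9 + 150*8 + 500 + 150 = 6850
step 3: join B via hash
    card(P join B) = 15000*60/(6*4) = 37500
    cost = 6850 + 2*60*6 + 15000 = 22570
step 4: join D via nl
    card(P join D) = 37500*80/(10*4*50) = 1500
    cost = 22570 + 37500*80 = 3022570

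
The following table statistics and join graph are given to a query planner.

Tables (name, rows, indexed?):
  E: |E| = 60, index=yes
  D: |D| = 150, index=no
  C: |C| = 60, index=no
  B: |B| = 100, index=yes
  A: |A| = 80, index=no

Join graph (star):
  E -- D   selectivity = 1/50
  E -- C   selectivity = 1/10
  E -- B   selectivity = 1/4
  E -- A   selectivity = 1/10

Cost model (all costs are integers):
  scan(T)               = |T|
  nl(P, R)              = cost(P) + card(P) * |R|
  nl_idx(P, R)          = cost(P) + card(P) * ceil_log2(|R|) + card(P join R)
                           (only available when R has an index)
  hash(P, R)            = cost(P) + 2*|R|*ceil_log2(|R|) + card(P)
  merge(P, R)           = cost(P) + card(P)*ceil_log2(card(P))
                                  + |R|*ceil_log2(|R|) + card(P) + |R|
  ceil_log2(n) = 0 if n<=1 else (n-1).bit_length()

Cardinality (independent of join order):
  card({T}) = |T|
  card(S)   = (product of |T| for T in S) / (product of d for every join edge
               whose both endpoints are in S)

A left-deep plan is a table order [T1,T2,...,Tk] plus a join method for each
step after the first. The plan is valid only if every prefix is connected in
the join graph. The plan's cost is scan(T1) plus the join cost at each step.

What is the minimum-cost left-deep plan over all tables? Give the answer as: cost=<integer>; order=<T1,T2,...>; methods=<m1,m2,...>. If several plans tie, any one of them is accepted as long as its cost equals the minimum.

Selinger DP (subsets sized 1..n):
  {E}: scan cost=60, card=60
  {D}: scan cost=150, card=150
  {C}: scan cost=60, card=60
  {B}: scan cost=100, card=100
  {A}: scan cost=80, card=80
  {DE}: card=180; try (E,hash)→1020, (E,nl_idx)→1230, (D,merge)→1830, (E,merge)→1920, (D,hash)→2520, (D,nl)→9060 …(+1); best=1020 via (E,hash)
  {CE}: card=360; try (E,nl_idx)→780, (E,hash)→840, (C,hash)→840, (E,merge)→900, (C,merge)→900, (E,nl)→3660 …(+1); best=780 via (E,nl_idx)
  {BE}: card=1500; try (E,hash)→920, (B,merge)→1280, (E,merge)→1320, (B,hash)→1520, (B,nl_idx)→1980, (E,nl_idx)→2200 …(+2); best=920 via (E,hash)
  {AE}: card=480; try (E,hash)→880, (E,nl_idx)→1040, (A,merge)→1120, (E,merge)→1140, (A,hash)→1240, (A,nl)→4860 …(+1); best=880 via (E,hash)
  {CDE}: card=1080; try (C,hash)→1920, (C,merge)→3060, (D,hash)→3540, (D,merge)→5730, (C,nl)→11820, (D,nl)→54780; best=1920 via (C,hash)
  {BDE}: card=4500; try (B,hash)→2600, (B,merge)→3440, (D,hash)→4820, (B,nl_idx)→6780, (B,nl)→19020, (D,merge)→20270 …(+1); best=2600 via (B,hash)
  {ADE}: card=1440; try (A,hash)→2320, (A,merge)→3280, (D,hash)→3760, (D,merge)→7030, (A,nl)→15420, (D,nl)→72880; best=2320 via (A,hash)
  {BCE}: card=9000; try (B,hash)→2540, (C,hash)→3140, (B,merge)→5180, (B,nl_idx)→12300, (C,merge)→19340, (B,nl)→36780 …(+1); best=2540 via (B,hash)
  {ACE}: card=2880; try (C,hash)→2080, (A,hash)→2260, (A,merge)→5020, (C,merge)→6100, (A,nl)→29580, (C,nl)→29680; best=2080 via (C,hash)
  {ABE}: card=12000; try (B,hash)→2760, (A,hash)→3540, (B,merge)→6480, (B,nl_idx)→16240, (A,merge)→19560, (B,nl)→48880 …(+1); best=2760 via (B,hash)
  {BCDE}: card=27000; try (B,hash)→4400, (C,hash)→7820, (D,hash)→13940, (B,merge)→15680, (B,nl_idx)→36480, (C,merge)→66020 …(+4); best=4400 via (B,hash)
  {ACDE}: card=8640; try (A,hash)→4120, (C,hash)→4480, (D,hash)→7360, (A,merge)→15520, (C,merge)→20020, (D,merge)→40870 …(+3); best=4120 via (A,hash)
  {ABDE}: card=36000; try (B,hash)→5160, (A,hash)→8220, (D,hash)→17160, (B,merge)→20400, (B,nl_idx)→48400, (A,merge)→66240 …(+4); best=5160 via (B,hash)
  {ABCE}: card=72000; try (B,hash)→6360, (A,hash)→12660, (C,hash)→15480, (B,merge)→40320, (B,nl_idx)→94240, (A,merge)→138180 …(+4); best=6360 via (B,hash)
  {ABCDE}: card=216000; try (B,hash)→14160, (A,hash)→32520, (C,hash)→41880, (D,hash)→80760, (B,merge)→134520, (B,nl_idx)→280600 …(+7); best=14160 via (B,hash)

cost=14160; order=D,E,C,A,B; methods=hash,hash,hash,hash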